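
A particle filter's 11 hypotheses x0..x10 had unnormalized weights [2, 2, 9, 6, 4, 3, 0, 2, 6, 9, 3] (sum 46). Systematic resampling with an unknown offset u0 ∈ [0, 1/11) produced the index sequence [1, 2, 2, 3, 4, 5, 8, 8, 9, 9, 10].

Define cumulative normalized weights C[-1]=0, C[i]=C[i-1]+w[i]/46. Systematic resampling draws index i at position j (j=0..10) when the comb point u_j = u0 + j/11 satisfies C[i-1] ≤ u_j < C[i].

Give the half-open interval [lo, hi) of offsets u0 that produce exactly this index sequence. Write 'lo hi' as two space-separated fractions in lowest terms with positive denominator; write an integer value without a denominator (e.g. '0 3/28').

C = [1/23, 2/23, 13/46, 19/46, 1/2, 13/23, 13/23, 14/23, 17/23, 43/46, 1]
j=0 picked index 1: u0 ∈ [1/23, 2/23)
j=1 picked index 2: u0 ∈ [-1/253, 97/506)
j=2 picked index 2: u0 ∈ [-24/253, 51/506)
j=3 picked index 3: u0 ∈ [5/506, 71/506)
j=4 picked index 4: u0 ∈ [25/506, 3/22)
j=5 picked index 5: u0 ∈ [1/22, 28/253)
j=6 picked index 8: u0 ∈ [16/253, 49/253)
j=7 picked index 8: u0 ∈ [-7/253, 26/253)
j=8 picked index 9: u0 ∈ [3/253, 105/506)
j=9 picked index 9: u0 ∈ [-20/253, 59/506)
j=10 picked index 10: u0 ∈ [13/506, 1/11)
intersection: [16/253, 2/23)

16/253 2/23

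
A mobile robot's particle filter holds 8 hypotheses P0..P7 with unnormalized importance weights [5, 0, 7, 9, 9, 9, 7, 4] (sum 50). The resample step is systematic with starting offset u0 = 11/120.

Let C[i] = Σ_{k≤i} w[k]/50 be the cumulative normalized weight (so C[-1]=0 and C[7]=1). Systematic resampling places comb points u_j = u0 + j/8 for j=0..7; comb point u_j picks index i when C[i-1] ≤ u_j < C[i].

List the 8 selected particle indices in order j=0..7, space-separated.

C = [1/10, 1/10, 6/25, 21/50, 3/5, 39/50, 23/25, 1]
j=0: u_0=11/120 ∈ [0, 1/10) → index 0
j=1: u_1=13/60 ∈ [1/10, 6/25) → index 2
j=2: u_2=41/120 ∈ [6/25, 21/50) → index 3
j=3: u_3=7/15 ∈ [21/50, 3/5) → index 4
j=4: u_4=71/120 ∈ [21/50, 3/5) → index 4
j=5: u_5=43/60 ∈ [3/5, 39/50) → index 5
j=6: u_6=101/120 ∈ [39/50, 23/25) → index 6
j=7: u_7=29/30 ∈ [23/25, 1) → index 7

0 2 3 4 4 5 6 7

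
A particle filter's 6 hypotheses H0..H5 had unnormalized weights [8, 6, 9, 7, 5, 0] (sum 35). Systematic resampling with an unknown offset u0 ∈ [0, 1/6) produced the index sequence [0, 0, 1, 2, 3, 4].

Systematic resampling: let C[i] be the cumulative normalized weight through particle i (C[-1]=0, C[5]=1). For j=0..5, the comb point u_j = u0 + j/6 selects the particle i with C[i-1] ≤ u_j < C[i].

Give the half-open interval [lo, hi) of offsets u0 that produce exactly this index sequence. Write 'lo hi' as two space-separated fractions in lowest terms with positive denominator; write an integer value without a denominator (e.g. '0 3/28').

C = [8/35, 2/5, 23/35, 6/7, 1, 1]
j=0 picked index 0: u0 ∈ [0, 8/35)
j=1 picked index 0: u0 ∈ [-1/6, 13/210)
j=2 picked index 1: u0 ∈ [-11/105, 1/15)
j=3 picked index 2: u0 ∈ [-1/10, 11/70)
j=4 picked index 3: u0 ∈ [-1/105, 4/21)
j=5 picked index 4: u0 ∈ [1/42, 1/6)
intersection: [1/42, 13/210)

1/42 13/210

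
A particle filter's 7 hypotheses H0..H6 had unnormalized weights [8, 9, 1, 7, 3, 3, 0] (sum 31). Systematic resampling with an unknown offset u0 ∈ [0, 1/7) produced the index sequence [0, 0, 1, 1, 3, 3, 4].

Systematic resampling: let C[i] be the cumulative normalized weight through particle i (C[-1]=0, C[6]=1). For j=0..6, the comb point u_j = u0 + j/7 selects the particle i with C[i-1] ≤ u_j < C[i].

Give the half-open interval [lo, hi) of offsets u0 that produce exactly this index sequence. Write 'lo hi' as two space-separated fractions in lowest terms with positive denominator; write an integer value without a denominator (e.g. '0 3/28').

C = [8/31, 17/31, 18/31, 25/31, 28/31, 1, 1]
j=0 picked index 0: u0 ∈ [0, 8/31)
j=1 picked index 0: u0 ∈ [-1/7, 25/217)
j=2 picked index 1: u0 ∈ [-6/217, 57/217)
j=3 picked index 1: u0 ∈ [-37/217, 26/217)
j=4 picked index 3: u0 ∈ [2/217, 51/217)
j=5 picked index 3: u0 ∈ [-29/217, 20/217)
j=6 picked index 4: u0 ∈ [-11/217, 10/217)
intersection: [2/217, 10/217)

2/217 10/217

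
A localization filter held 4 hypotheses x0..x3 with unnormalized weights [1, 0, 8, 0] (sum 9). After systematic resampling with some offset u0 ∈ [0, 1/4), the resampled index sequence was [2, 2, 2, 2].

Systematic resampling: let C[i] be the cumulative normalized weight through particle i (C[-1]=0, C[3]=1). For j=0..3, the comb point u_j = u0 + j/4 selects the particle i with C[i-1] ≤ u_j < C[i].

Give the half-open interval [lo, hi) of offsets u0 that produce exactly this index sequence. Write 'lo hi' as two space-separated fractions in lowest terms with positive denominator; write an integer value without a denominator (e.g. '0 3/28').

1/9 1/4

C = [1/9, 1/9, 1, 1]
j=0 picked index 2: u0 ∈ [1/9, 1)
j=1 picked index 2: u0 ∈ [-5/36, 3/4)
j=2 picked index 2: u0 ∈ [-7/18, 1/2)
j=3 picked index 2: u0 ∈ [-23/36, 1/4)
intersection: [1/9, 1/4)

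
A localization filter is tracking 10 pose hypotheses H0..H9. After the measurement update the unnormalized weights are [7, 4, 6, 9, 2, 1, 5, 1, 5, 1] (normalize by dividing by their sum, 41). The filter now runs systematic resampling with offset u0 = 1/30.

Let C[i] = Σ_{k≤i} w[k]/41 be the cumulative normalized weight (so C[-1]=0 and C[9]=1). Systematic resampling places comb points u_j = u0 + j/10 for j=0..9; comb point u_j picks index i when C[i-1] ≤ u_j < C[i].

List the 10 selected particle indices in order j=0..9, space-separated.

C = [7/41, 11/41, 17/41, 26/41, 28/41, 29/41, 34/41, 35/41, 40/41, 1]
j=0: u_0=1/30 ∈ [0, 7/41) → index 0
j=1: u_1=2/15 ∈ [0, 7/41) → index 0
j=2: u_2=7/30 ∈ [7/41, 11/41) → index 1
j=3: u_3=1/3 ∈ [11/41, 17/41) → index 2
j=4: u_4=13/30 ∈ [17/41, 26/41) → index 3
j=5: u_5=8/15 ∈ [17/41, 26/41) → index 3
j=6: u_6=19/30 ∈ [17/41, 26/41) → index 3
j=7: u_7=11/15 ∈ [29/41, 34/41) → index 6
j=8: u_8=5/6 ∈ [34/41, 35/41) → index 7
j=9: u_9=14/15 ∈ [35/41, 40/41) → index 8

0 0 1 2 3 3 3 6 7 8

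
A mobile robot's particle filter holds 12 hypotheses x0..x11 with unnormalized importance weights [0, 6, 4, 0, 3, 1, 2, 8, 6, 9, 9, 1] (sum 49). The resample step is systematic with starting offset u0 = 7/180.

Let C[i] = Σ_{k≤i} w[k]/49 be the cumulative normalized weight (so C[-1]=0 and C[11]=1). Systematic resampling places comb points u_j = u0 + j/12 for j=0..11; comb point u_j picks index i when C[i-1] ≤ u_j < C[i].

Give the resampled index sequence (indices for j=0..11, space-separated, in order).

1 1 4 6 7 7 8 9 9 9 10 10

C = [0, 6/49, 10/49, 10/49, 13/49, 2/7, 16/49, 24/49, 30/49, 39/49, 48/49, 1]
j=0: u_0=7/180 ∈ [0, 6/49) → index 1
j=1: u_1=11/90 ∈ [0, 6/49) → index 1
j=2: u_2=37/180 ∈ [10/49, 13/49) → index 4
j=3: u_3=13/45 ∈ [2/7, 16/49) → index 6
j=4: u_4=67/180 ∈ [16/49, 24/49) → index 7
j=5: u_5=41/90 ∈ [16/49, 24/49) → index 7
j=6: u_6=97/180 ∈ [24/49, 30/49) → index 8
j=7: u_7=28/45 ∈ [30/49, 39/49) → index 9
j=8: u_8=127/180 ∈ [30/49, 39/49) → index 9
j=9: u_9=71/90 ∈ [30/49, 39/49) → index 9
j=10: u_10=157/180 ∈ [39/49, 48/49) → index 10
j=11: u_11=43/45 ∈ [39/49, 48/49) → index 10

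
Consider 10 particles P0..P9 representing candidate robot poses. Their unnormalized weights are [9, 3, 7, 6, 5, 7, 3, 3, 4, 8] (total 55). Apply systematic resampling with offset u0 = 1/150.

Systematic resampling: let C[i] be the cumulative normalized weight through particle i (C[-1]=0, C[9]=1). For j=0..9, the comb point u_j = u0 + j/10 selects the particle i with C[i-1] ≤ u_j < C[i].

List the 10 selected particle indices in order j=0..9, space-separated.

0 0 1 2 3 4 5 6 8 9

C = [9/55, 12/55, 19/55, 5/11, 6/11, 37/55, 8/11, 43/55, 47/55, 1]
j=0: u_0=1/150 ∈ [0, 9/55) → index 0
j=1: u_1=8/75 ∈ [0, 9/55) → index 0
j=2: u_2=31/150 ∈ [9/55, 12/55) → index 1
j=3: u_3=23/75 ∈ [12/55, 19/55) → index 2
j=4: u_4=61/150 ∈ [19/55, 5/11) → index 3
j=5: u_5=38/75 ∈ [5/11, 6/11) → index 4
j=6: u_6=91/150 ∈ [6/11, 37/55) → index 5
j=7: u_7=53/75 ∈ [37/55, 8/11) → index 6
j=8: u_8=121/150 ∈ [43/55, 47/55) → index 8
j=9: u_9=68/75 ∈ [47/55, 1) → index 9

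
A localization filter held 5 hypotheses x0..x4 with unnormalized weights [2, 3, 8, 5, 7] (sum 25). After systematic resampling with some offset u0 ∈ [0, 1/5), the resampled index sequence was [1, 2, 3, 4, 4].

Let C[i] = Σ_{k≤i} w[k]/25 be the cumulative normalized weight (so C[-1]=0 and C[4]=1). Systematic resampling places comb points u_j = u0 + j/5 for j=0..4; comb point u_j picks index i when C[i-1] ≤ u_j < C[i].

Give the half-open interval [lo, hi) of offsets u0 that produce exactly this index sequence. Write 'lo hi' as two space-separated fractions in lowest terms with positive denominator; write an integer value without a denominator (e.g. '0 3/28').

C = [2/25, 1/5, 13/25, 18/25, 1]
j=0 picked index 1: u0 ∈ [2/25, 1/5)
j=1 picked index 2: u0 ∈ [0, 8/25)
j=2 picked index 3: u0 ∈ [3/25, 8/25)
j=3 picked index 4: u0 ∈ [3/25, 2/5)
j=4 picked index 4: u0 ∈ [-2/25, 1/5)
intersection: [3/25, 1/5)

3/25 1/5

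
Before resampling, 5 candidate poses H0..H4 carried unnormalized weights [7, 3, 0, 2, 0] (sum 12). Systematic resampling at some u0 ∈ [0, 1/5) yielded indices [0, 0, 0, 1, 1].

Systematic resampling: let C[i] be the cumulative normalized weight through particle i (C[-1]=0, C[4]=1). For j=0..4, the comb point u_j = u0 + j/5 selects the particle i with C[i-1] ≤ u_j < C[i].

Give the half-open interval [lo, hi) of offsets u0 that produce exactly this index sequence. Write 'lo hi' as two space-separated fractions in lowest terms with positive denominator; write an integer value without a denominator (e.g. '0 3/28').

C = [7/12, 5/6, 5/6, 1, 1]
j=0 picked index 0: u0 ∈ [0, 7/12)
j=1 picked index 0: u0 ∈ [-1/5, 23/60)
j=2 picked index 0: u0 ∈ [-2/5, 11/60)
j=3 picked index 1: u0 ∈ [-1/60, 7/30)
j=4 picked index 1: u0 ∈ [-13/60, 1/30)
intersection: [0, 1/30)

0 1/30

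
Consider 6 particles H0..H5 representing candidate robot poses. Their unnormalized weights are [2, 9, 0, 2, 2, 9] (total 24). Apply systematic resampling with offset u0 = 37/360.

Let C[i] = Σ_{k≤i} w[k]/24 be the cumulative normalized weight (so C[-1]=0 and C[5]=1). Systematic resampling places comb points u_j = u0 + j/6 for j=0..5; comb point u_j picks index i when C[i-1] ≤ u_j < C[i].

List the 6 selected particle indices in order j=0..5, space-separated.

1 1 1 4 5 5

C = [1/12, 11/24, 11/24, 13/24, 5/8, 1]
j=0: u_0=37/360 ∈ [1/12, 11/24) → index 1
j=1: u_1=97/360 ∈ [1/12, 11/24) → index 1
j=2: u_2=157/360 ∈ [1/12, 11/24) → index 1
j=3: u_3=217/360 ∈ [13/24, 5/8) → index 4
j=4: u_4=277/360 ∈ [5/8, 1) → index 5
j=5: u_5=337/360 ∈ [5/8, 1) → index 5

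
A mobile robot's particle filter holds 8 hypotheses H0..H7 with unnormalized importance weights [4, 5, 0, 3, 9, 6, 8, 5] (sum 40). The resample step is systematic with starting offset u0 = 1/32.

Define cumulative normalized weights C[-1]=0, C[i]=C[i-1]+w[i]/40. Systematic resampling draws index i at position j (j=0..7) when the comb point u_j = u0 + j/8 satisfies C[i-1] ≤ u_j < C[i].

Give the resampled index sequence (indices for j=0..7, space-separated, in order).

C = [1/10, 9/40, 9/40, 3/10, 21/40, 27/40, 7/8, 1]
j=0: u_0=1/32 ∈ [0, 1/10) → index 0
j=1: u_1=5/32 ∈ [1/10, 9/40) → index 1
j=2: u_2=9/32 ∈ [9/40, 3/10) → index 3
j=3: u_3=13/32 ∈ [3/10, 21/40) → index 4
j=4: u_4=17/32 ∈ [21/40, 27/40) → index 5
j=5: u_5=21/32 ∈ [21/40, 27/40) → index 5
j=6: u_6=25/32 ∈ [27/40, 7/8) → index 6
j=7: u_7=29/32 ∈ [7/8, 1) → index 7

0 1 3 4 5 5 6 7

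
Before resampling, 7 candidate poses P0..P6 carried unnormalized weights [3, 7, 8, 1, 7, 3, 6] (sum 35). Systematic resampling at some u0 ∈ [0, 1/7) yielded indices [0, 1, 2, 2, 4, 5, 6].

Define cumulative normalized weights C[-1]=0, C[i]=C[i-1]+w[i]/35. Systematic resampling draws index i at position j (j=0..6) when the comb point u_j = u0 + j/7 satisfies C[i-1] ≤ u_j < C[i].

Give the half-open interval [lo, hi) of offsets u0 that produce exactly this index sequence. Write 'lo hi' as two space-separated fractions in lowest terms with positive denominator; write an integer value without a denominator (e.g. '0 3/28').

C = [3/35, 2/7, 18/35, 19/35, 26/35, 29/35, 1]
j=0 picked index 0: u0 ∈ [0, 3/35)
j=1 picked index 1: u0 ∈ [-2/35, 1/7)
j=2 picked index 2: u0 ∈ [0, 8/35)
j=3 picked index 2: u0 ∈ [-1/7, 3/35)
j=4 picked index 4: u0 ∈ [-1/35, 6/35)
j=5 picked index 5: u0 ∈ [1/35, 4/35)
j=6 picked index 6: u0 ∈ [-1/35, 1/7)
intersection: [1/35, 3/35)

1/35 3/35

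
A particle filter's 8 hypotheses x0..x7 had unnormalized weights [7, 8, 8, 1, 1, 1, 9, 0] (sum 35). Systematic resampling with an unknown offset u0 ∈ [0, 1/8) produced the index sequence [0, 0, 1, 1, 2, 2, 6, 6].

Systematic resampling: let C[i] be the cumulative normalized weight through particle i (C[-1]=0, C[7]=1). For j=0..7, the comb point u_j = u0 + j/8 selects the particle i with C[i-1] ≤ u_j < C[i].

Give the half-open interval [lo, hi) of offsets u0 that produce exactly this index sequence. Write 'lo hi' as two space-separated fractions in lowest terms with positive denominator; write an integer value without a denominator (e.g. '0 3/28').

0 9/280

C = [1/5, 3/7, 23/35, 24/35, 5/7, 26/35, 1, 1]
j=0 picked index 0: u0 ∈ [0, 1/5)
j=1 picked index 0: u0 ∈ [-1/8, 3/40)
j=2 picked index 1: u0 ∈ [-1/20, 5/28)
j=3 picked index 1: u0 ∈ [-7/40, 3/56)
j=4 picked index 2: u0 ∈ [-1/14, 11/70)
j=5 picked index 2: u0 ∈ [-11/56, 9/280)
j=6 picked index 6: u0 ∈ [-1/140, 1/4)
j=7 picked index 6: u0 ∈ [-37/280, 1/8)
intersection: [0, 9/280)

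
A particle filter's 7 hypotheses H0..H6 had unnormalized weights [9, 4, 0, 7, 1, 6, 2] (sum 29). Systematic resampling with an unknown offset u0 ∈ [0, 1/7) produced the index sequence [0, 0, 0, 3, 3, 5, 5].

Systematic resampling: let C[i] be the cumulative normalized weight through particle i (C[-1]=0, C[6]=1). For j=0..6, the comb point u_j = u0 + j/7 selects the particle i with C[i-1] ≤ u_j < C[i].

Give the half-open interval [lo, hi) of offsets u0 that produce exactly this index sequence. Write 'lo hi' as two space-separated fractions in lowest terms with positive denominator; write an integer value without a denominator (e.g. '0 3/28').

C = [9/29, 13/29, 13/29, 20/29, 21/29, 27/29, 1]
j=0 picked index 0: u0 ∈ [0, 9/29)
j=1 picked index 0: u0 ∈ [-1/7, 34/203)
j=2 picked index 0: u0 ∈ [-2/7, 5/203)
j=3 picked index 3: u0 ∈ [4/203, 53/203)
j=4 picked index 3: u0 ∈ [-25/203, 24/203)
j=5 picked index 5: u0 ∈ [2/203, 44/203)
j=6 picked index 5: u0 ∈ [-27/203, 15/203)
intersection: [4/203, 5/203)

4/203 5/203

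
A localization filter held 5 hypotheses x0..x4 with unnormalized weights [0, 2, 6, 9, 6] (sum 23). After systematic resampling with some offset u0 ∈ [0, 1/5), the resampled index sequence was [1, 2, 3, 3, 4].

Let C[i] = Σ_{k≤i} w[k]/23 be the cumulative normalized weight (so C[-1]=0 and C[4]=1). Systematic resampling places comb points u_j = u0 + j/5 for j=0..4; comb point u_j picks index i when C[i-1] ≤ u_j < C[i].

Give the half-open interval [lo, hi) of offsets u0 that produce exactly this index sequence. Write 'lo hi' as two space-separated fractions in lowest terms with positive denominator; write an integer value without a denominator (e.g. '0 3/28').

0 2/23

C = [0, 2/23, 8/23, 17/23, 1]
j=0 picked index 1: u0 ∈ [0, 2/23)
j=1 picked index 2: u0 ∈ [-13/115, 17/115)
j=2 picked index 3: u0 ∈ [-6/115, 39/115)
j=3 picked index 3: u0 ∈ [-29/115, 16/115)
j=4 picked index 4: u0 ∈ [-7/115, 1/5)
intersection: [0, 2/23)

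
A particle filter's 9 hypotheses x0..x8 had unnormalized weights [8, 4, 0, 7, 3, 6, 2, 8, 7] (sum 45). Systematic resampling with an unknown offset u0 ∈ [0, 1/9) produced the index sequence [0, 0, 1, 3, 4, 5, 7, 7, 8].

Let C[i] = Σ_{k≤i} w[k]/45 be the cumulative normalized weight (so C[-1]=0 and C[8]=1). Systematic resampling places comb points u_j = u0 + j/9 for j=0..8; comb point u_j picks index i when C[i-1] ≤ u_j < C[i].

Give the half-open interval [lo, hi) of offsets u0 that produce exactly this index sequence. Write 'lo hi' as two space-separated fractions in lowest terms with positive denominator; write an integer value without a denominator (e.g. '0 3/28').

0 2/45

C = [8/45, 4/15, 4/15, 19/45, 22/45, 28/45, 2/3, 38/45, 1]
j=0 picked index 0: u0 ∈ [0, 8/45)
j=1 picked index 0: u0 ∈ [-1/9, 1/15)
j=2 picked index 1: u0 ∈ [-2/45, 2/45)
j=3 picked index 3: u0 ∈ [-1/15, 4/45)
j=4 picked index 4: u0 ∈ [-1/45, 2/45)
j=5 picked index 5: u0 ∈ [-1/15, 1/15)
j=6 picked index 7: u0 ∈ [0, 8/45)
j=7 picked index 7: u0 ∈ [-1/9, 1/15)
j=8 picked index 8: u0 ∈ [-2/45, 1/9)
intersection: [0, 2/45)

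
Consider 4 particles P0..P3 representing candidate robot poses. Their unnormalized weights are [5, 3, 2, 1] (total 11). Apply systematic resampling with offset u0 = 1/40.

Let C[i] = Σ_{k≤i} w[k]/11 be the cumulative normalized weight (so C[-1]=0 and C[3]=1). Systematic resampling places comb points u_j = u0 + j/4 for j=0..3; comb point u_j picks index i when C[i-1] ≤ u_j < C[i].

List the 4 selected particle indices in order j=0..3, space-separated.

0 0 1 2

C = [5/11, 8/11, 10/11, 1]
j=0: u_0=1/40 ∈ [0, 5/11) → index 0
j=1: u_1=11/40 ∈ [0, 5/11) → index 0
j=2: u_2=21/40 ∈ [5/11, 8/11) → index 1
j=3: u_3=31/40 ∈ [8/11, 10/11) → index 2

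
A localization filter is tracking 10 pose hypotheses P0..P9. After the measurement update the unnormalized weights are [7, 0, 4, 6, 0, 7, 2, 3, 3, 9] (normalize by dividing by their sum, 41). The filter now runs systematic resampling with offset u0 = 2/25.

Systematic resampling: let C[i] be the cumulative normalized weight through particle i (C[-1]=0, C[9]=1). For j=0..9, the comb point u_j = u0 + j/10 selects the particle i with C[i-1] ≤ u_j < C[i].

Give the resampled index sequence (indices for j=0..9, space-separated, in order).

C = [7/41, 7/41, 11/41, 17/41, 17/41, 24/41, 26/41, 29/41, 32/41, 1]
j=0: u_0=2/25 ∈ [0, 7/41) → index 0
j=1: u_1=9/50 ∈ [7/41, 11/41) → index 2
j=2: u_2=7/25 ∈ [11/41, 17/41) → index 3
j=3: u_3=19/50 ∈ [11/41, 17/41) → index 3
j=4: u_4=12/25 ∈ [17/41, 24/41) → index 5
j=5: u_5=29/50 ∈ [17/41, 24/41) → index 5
j=6: u_6=17/25 ∈ [26/41, 29/41) → index 7
j=7: u_7=39/50 ∈ [29/41, 32/41) → index 8
j=8: u_8=22/25 ∈ [32/41, 1) → index 9
j=9: u_9=49/50 ∈ [32/41, 1) → index 9

0 2 3 3 5 5 7 8 9 9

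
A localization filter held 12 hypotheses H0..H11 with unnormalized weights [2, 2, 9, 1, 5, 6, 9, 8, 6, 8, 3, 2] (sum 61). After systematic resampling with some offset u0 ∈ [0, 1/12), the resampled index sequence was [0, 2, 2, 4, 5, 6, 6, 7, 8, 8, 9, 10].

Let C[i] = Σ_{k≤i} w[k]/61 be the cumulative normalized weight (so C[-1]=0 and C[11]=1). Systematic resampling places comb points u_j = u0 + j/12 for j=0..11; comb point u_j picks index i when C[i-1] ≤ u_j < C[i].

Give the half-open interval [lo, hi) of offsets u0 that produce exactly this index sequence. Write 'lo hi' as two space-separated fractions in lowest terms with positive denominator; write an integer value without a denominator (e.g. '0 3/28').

C = [2/61, 4/61, 13/61, 14/61, 19/61, 25/61, 34/61, 42/61, 48/61, 56/61, 59/61, 1]
j=0 picked index 0: u0 ∈ [0, 2/61)
j=1 picked index 2: u0 ∈ [-13/732, 95/732)
j=2 picked index 2: u0 ∈ [-37/366, 17/366)
j=3 picked index 4: u0 ∈ [-5/244, 15/244)
j=4 picked index 5: u0 ∈ [-4/183, 14/183)
j=5 picked index 6: u0 ∈ [-5/732, 103/732)
j=6 picked index 6: u0 ∈ [-11/122, 7/122)
j=7 picked index 7: u0 ∈ [-19/732, 77/732)
j=8 picked index 8: u0 ∈ [4/183, 22/183)
j=9 picked index 8: u0 ∈ [-15/244, 9/244)
j=10 picked index 9: u0 ∈ [-17/366, 31/366)
j=11 picked index 10: u0 ∈ [1/732, 37/732)
intersection: [4/183, 2/61)

4/183 2/61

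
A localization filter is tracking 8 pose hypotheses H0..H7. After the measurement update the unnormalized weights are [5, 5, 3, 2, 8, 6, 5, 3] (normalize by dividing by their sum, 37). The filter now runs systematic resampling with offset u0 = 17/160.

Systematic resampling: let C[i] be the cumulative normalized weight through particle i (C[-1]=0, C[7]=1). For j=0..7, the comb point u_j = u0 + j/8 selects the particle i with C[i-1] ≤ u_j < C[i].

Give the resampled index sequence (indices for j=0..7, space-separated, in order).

C = [5/37, 10/37, 13/37, 15/37, 23/37, 29/37, 34/37, 1]
j=0: u_0=17/160 ∈ [0, 5/37) → index 0
j=1: u_1=37/160 ∈ [5/37, 10/37) → index 1
j=2: u_2=57/160 ∈ [13/37, 15/37) → index 3
j=3: u_3=77/160 ∈ [15/37, 23/37) → index 4
j=4: u_4=97/160 ∈ [15/37, 23/37) → index 4
j=5: u_5=117/160 ∈ [23/37, 29/37) → index 5
j=6: u_6=137/160 ∈ [29/37, 34/37) → index 6
j=7: u_7=157/160 ∈ [34/37, 1) → index 7

0 1 3 4 4 5 6 7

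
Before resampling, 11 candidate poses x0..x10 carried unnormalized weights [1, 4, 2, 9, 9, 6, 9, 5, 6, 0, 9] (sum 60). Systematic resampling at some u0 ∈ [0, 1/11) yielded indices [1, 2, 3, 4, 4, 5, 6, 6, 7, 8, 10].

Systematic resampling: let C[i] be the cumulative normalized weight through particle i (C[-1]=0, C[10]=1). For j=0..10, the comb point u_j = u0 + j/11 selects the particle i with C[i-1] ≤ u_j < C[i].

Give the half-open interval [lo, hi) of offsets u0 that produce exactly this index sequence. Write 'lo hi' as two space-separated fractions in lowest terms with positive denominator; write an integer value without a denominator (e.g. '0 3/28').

C = [1/60, 1/12, 7/60, 4/15, 5/12, 31/60, 2/3, 3/4, 17/20, 17/20, 1]
j=0 picked index 1: u0 ∈ [1/60, 1/12)
j=1 picked index 2: u0 ∈ [-1/132, 17/660)
j=2 picked index 3: u0 ∈ [-43/660, 14/165)
j=3 picked index 4: u0 ∈ [-1/165, 19/132)
j=4 picked index 4: u0 ∈ [-16/165, 7/132)
j=5 picked index 5: u0 ∈ [-5/132, 41/660)
j=6 picked index 6: u0 ∈ [-19/660, 4/33)
j=7 picked index 6: u0 ∈ [-79/660, 1/33)
j=8 picked index 7: u0 ∈ [-2/33, 1/44)
j=9 picked index 8: u0 ∈ [-3/44, 7/220)
j=10 picked index 10: u0 ∈ [-13/220, 1/11)
intersection: [1/60, 1/44)

1/60 1/44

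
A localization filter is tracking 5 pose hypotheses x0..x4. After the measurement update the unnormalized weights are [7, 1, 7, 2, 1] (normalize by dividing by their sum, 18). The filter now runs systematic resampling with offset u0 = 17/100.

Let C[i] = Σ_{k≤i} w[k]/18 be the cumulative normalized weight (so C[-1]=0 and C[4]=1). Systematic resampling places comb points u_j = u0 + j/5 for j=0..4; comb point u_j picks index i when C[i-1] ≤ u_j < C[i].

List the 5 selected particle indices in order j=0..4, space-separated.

C = [7/18, 4/9, 5/6, 17/18, 1]
j=0: u_0=17/100 ∈ [0, 7/18) → index 0
j=1: u_1=37/100 ∈ [0, 7/18) → index 0
j=2: u_2=57/100 ∈ [4/9, 5/6) → index 2
j=3: u_3=77/100 ∈ [4/9, 5/6) → index 2
j=4: u_4=97/100 ∈ [17/18, 1) → index 4

0 0 2 2 4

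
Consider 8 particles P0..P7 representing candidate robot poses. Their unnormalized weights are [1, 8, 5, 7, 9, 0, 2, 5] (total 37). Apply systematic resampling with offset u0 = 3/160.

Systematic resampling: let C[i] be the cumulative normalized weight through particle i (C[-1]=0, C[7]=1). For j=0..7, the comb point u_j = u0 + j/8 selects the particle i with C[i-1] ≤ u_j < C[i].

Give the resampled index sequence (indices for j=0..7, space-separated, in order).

0 1 2 3 3 4 4 7

C = [1/37, 9/37, 14/37, 21/37, 30/37, 30/37, 32/37, 1]
j=0: u_0=3/160 ∈ [0, 1/37) → index 0
j=1: u_1=23/160 ∈ [1/37, 9/37) → index 1
j=2: u_2=43/160 ∈ [9/37, 14/37) → index 2
j=3: u_3=63/160 ∈ [14/37, 21/37) → index 3
j=4: u_4=83/160 ∈ [14/37, 21/37) → index 3
j=5: u_5=103/160 ∈ [21/37, 30/37) → index 4
j=6: u_6=123/160 ∈ [21/37, 30/37) → index 4
j=7: u_7=143/160 ∈ [32/37, 1) → index 7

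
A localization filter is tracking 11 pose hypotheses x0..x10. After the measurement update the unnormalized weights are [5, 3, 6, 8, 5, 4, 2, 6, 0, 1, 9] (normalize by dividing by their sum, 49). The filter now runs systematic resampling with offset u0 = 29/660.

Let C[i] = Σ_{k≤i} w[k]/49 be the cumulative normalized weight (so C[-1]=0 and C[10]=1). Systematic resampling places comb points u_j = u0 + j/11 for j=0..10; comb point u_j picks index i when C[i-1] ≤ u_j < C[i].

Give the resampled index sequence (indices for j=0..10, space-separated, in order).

0 1 2 3 3 4 5 7 7 10 10

C = [5/49, 8/49, 2/7, 22/49, 27/49, 31/49, 33/49, 39/49, 39/49, 40/49, 1]
j=0: u_0=29/660 ∈ [0, 5/49) → index 0
j=1: u_1=89/660 ∈ [5/49, 8/49) → index 1
j=2: u_2=149/660 ∈ [8/49, 2/7) → index 2
j=3: u_3=19/60 ∈ [2/7, 22/49) → index 3
j=4: u_4=269/660 ∈ [2/7, 22/49) → index 3
j=5: u_5=329/660 ∈ [22/49, 27/49) → index 4
j=6: u_6=389/660 ∈ [27/49, 31/49) → index 5
j=7: u_7=449/660 ∈ [33/49, 39/49) → index 7
j=8: u_8=509/660 ∈ [33/49, 39/49) → index 7
j=9: u_9=569/660 ∈ [40/49, 1) → index 10
j=10: u_10=629/660 ∈ [40/49, 1) → index 10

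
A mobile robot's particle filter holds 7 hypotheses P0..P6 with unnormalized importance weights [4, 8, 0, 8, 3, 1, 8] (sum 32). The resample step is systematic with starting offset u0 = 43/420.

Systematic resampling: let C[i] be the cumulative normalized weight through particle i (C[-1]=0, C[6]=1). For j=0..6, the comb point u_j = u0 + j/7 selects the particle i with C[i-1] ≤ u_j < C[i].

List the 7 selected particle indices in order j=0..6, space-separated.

0 1 3 3 4 6 6

C = [1/8, 3/8, 3/8, 5/8, 23/32, 3/4, 1]
j=0: u_0=43/420 ∈ [0, 1/8) → index 0
j=1: u_1=103/420 ∈ [1/8, 3/8) → index 1
j=2: u_2=163/420 ∈ [3/8, 5/8) → index 3
j=3: u_3=223/420 ∈ [3/8, 5/8) → index 3
j=4: u_4=283/420 ∈ [5/8, 23/32) → index 4
j=5: u_5=49/60 ∈ [3/4, 1) → index 6
j=6: u_6=403/420 ∈ [3/4, 1) → index 6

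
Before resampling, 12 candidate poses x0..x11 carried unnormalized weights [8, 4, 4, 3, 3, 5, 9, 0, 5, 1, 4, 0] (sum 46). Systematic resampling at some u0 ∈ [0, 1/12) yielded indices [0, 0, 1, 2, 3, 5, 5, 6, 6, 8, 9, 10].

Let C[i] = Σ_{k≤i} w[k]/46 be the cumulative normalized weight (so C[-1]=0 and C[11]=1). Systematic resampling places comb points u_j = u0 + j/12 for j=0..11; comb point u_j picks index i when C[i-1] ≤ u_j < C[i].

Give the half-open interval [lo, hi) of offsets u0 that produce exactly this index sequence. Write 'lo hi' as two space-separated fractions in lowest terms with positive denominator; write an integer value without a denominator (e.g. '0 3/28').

C = [4/23, 6/23, 8/23, 19/46, 11/23, 27/46, 18/23, 18/23, 41/46, 21/23, 1, 1]
j=0 picked index 0: u0 ∈ [0, 4/23)
j=1 picked index 0: u0 ∈ [-1/12, 25/276)
j=2 picked index 1: u0 ∈ [1/138, 13/138)
j=3 picked index 2: u0 ∈ [1/92, 9/92)
j=4 picked index 3: u0 ∈ [1/69, 11/138)
j=5 picked index 5: u0 ∈ [17/276, 47/276)
j=6 picked index 5: u0 ∈ [-1/46, 2/23)
j=7 picked index 6: u0 ∈ [1/276, 55/276)
j=8 picked index 6: u0 ∈ [-11/138, 8/69)
j=9 picked index 8: u0 ∈ [3/92, 13/92)
j=10 picked index 9: u0 ∈ [4/69, 11/138)
j=11 picked index 10: u0 ∈ [-1/276, 1/12)
intersection: [17/276, 11/138)

17/276 11/138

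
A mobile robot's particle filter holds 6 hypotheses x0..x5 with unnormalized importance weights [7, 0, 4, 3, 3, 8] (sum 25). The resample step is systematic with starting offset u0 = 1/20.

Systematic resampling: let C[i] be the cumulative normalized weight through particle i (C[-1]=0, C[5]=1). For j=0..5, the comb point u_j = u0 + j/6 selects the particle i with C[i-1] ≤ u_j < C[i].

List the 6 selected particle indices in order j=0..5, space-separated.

0 0 2 3 5 5

C = [7/25, 7/25, 11/25, 14/25, 17/25, 1]
j=0: u_0=1/20 ∈ [0, 7/25) → index 0
j=1: u_1=13/60 ∈ [0, 7/25) → index 0
j=2: u_2=23/60 ∈ [7/25, 11/25) → index 2
j=3: u_3=11/20 ∈ [11/25, 14/25) → index 3
j=4: u_4=43/60 ∈ [17/25, 1) → index 5
j=5: u_5=53/60 ∈ [17/25, 1) → index 5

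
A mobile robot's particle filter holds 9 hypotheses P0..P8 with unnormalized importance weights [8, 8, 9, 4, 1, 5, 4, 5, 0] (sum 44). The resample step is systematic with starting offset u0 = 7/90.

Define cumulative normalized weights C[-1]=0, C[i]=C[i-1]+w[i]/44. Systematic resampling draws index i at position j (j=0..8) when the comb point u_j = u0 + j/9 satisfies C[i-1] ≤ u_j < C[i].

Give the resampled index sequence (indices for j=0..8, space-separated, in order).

C = [2/11, 4/11, 25/44, 29/44, 15/22, 35/44, 39/44, 1, 1]
j=0: u_0=7/90 ∈ [0, 2/11) → index 0
j=1: u_1=17/90 ∈ [2/11, 4/11) → index 1
j=2: u_2=3/10 ∈ [2/11, 4/11) → index 1
j=3: u_3=37/90 ∈ [4/11, 25/44) → index 2
j=4: u_4=47/90 ∈ [4/11, 25/44) → index 2
j=5: u_5=19/30 ∈ [25/44, 29/44) → index 3
j=6: u_6=67/90 ∈ [15/22, 35/44) → index 5
j=7: u_7=77/90 ∈ [35/44, 39/44) → index 6
j=8: u_8=29/30 ∈ [39/44, 1) → index 7

0 1 1 2 2 3 5 6 7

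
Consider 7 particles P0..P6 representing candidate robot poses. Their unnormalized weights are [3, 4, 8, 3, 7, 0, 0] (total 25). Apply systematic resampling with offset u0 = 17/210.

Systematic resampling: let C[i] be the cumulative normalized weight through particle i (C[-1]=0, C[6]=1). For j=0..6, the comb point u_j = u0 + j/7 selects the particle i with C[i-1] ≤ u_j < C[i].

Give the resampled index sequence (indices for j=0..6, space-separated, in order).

0 1 2 2 3 4 4

C = [3/25, 7/25, 3/5, 18/25, 1, 1, 1]
j=0: u_0=17/210 ∈ [0, 3/25) → index 0
j=1: u_1=47/210 ∈ [3/25, 7/25) → index 1
j=2: u_2=11/30 ∈ [7/25, 3/5) → index 2
j=3: u_3=107/210 ∈ [7/25, 3/5) → index 2
j=4: u_4=137/210 ∈ [3/5, 18/25) → index 3
j=5: u_5=167/210 ∈ [18/25, 1) → index 4
j=6: u_6=197/210 ∈ [18/25, 1) → index 4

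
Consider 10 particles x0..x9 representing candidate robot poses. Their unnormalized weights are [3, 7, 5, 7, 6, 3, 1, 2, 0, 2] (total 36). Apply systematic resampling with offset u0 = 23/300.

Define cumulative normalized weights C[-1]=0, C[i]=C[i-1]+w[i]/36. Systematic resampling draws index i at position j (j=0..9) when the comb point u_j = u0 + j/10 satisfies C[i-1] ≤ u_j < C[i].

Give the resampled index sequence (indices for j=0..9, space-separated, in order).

C = [1/12, 5/18, 5/12, 11/18, 7/9, 31/36, 8/9, 17/18, 17/18, 1]
j=0: u_0=23/300 ∈ [0, 1/12) → index 0
j=1: u_1=53/300 ∈ [1/12, 5/18) → index 1
j=2: u_2=83/300 ∈ [1/12, 5/18) → index 1
j=3: u_3=113/300 ∈ [5/18, 5/12) → index 2
j=4: u_4=143/300 ∈ [5/12, 11/18) → index 3
j=5: u_5=173/300 ∈ [5/12, 11/18) → index 3
j=6: u_6=203/300 ∈ [11/18, 7/9) → index 4
j=7: u_7=233/300 ∈ [11/18, 7/9) → index 4
j=8: u_8=263/300 ∈ [31/36, 8/9) → index 6
j=9: u_9=293/300 ∈ [17/18, 1) → index 9

0 1 1 2 3 3 4 4 6 9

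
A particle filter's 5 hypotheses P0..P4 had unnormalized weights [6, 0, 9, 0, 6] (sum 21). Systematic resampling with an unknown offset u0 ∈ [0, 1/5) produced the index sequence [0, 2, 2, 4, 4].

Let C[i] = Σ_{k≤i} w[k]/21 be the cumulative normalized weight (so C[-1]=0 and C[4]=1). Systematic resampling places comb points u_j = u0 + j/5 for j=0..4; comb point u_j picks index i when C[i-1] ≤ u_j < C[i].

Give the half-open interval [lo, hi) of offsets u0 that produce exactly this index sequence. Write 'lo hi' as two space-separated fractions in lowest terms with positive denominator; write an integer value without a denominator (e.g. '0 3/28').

4/35 1/5

C = [2/7, 2/7, 5/7, 5/7, 1]
j=0 picked index 0: u0 ∈ [0, 2/7)
j=1 picked index 2: u0 ∈ [3/35, 18/35)
j=2 picked index 2: u0 ∈ [-4/35, 11/35)
j=3 picked index 4: u0 ∈ [4/35, 2/5)
j=4 picked index 4: u0 ∈ [-3/35, 1/5)
intersection: [4/35, 1/5)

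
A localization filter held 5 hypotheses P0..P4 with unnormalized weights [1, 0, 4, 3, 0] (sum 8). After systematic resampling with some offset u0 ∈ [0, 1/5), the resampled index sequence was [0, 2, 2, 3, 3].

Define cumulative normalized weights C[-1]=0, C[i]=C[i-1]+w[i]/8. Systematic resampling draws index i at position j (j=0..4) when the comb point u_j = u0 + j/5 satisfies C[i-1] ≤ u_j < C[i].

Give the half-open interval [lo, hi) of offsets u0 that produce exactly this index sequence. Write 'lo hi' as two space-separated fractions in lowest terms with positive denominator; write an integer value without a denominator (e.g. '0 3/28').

1/40 1/8

C = [1/8, 1/8, 5/8, 1, 1]
j=0 picked index 0: u0 ∈ [0, 1/8)
j=1 picked index 2: u0 ∈ [-3/40, 17/40)
j=2 picked index 2: u0 ∈ [-11/40, 9/40)
j=3 picked index 3: u0 ∈ [1/40, 2/5)
j=4 picked index 3: u0 ∈ [-7/40, 1/5)
intersection: [1/40, 1/8)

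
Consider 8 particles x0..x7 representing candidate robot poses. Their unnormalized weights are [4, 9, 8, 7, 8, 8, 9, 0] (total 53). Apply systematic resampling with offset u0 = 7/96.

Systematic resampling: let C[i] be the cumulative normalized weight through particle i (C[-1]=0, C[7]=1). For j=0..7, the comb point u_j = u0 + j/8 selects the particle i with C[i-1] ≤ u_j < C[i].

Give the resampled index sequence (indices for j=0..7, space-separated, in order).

C = [4/53, 13/53, 21/53, 28/53, 36/53, 44/53, 1, 1]
j=0: u_0=7/96 ∈ [0, 4/53) → index 0
j=1: u_1=19/96 ∈ [4/53, 13/53) → index 1
j=2: u_2=31/96 ∈ [13/53, 21/53) → index 2
j=3: u_3=43/96 ∈ [21/53, 28/53) → index 3
j=4: u_4=55/96 ∈ [28/53, 36/53) → index 4
j=5: u_5=67/96 ∈ [36/53, 44/53) → index 5
j=6: u_6=79/96 ∈ [36/53, 44/53) → index 5
j=7: u_7=91/96 ∈ [44/53, 1) → index 6

0 1 2 3 4 5 5 6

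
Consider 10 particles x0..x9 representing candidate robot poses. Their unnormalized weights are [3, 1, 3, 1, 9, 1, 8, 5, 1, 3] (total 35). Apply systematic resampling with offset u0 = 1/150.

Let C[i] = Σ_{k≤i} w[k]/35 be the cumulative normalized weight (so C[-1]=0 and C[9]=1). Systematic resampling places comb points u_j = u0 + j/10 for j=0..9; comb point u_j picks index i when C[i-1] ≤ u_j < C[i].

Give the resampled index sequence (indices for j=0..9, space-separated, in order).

0 1 3 4 4 5 6 6 7 8

C = [3/35, 4/35, 1/5, 8/35, 17/35, 18/35, 26/35, 31/35, 32/35, 1]
j=0: u_0=1/150 ∈ [0, 3/35) → index 0
j=1: u_1=8/75 ∈ [3/35, 4/35) → index 1
j=2: u_2=31/150 ∈ [1/5, 8/35) → index 3
j=3: u_3=23/75 ∈ [8/35, 17/35) → index 4
j=4: u_4=61/150 ∈ [8/35, 17/35) → index 4
j=5: u_5=38/75 ∈ [17/35, 18/35) → index 5
j=6: u_6=91/150 ∈ [18/35, 26/35) → index 6
j=7: u_7=53/75 ∈ [18/35, 26/35) → index 6
j=8: u_8=121/150 ∈ [26/35, 31/35) → index 7
j=9: u_9=68/75 ∈ [31/35, 32/35) → index 8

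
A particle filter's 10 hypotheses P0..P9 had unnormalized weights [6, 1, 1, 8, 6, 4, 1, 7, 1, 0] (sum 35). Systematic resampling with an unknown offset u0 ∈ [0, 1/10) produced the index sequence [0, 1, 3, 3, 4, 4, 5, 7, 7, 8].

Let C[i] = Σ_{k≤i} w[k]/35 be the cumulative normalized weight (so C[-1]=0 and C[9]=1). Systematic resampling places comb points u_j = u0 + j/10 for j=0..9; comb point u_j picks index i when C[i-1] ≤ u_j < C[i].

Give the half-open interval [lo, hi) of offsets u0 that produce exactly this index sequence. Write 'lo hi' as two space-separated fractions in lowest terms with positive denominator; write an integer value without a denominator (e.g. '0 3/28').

1/14 1/10

C = [6/35, 1/5, 8/35, 16/35, 22/35, 26/35, 27/35, 34/35, 1, 1]
j=0 picked index 0: u0 ∈ [0, 6/35)
j=1 picked index 1: u0 ∈ [1/14, 1/10)
j=2 picked index 3: u0 ∈ [1/35, 9/35)
j=3 picked index 3: u0 ∈ [-1/14, 11/70)
j=4 picked index 4: u0 ∈ [2/35, 8/35)
j=5 picked index 4: u0 ∈ [-3/70, 9/70)
j=6 picked index 5: u0 ∈ [1/35, 1/7)
j=7 picked index 7: u0 ∈ [1/14, 19/70)
j=8 picked index 7: u0 ∈ [-1/35, 6/35)
j=9 picked index 8: u0 ∈ [1/14, 1/10)
intersection: [1/14, 1/10)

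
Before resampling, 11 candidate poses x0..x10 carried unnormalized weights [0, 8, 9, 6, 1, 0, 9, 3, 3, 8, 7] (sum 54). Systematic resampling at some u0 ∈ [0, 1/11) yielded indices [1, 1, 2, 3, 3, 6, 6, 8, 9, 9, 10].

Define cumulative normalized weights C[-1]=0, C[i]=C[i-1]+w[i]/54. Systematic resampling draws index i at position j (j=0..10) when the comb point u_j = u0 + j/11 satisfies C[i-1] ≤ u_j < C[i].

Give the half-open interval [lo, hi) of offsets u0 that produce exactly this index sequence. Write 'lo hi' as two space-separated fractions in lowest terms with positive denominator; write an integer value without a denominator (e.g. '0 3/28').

25/594 31/594

C = [0, 4/27, 17/54, 23/54, 4/9, 4/9, 11/18, 2/3, 13/18, 47/54, 1]
j=0 picked index 1: u0 ∈ [0, 4/27)
j=1 picked index 1: u0 ∈ [-1/11, 17/297)
j=2 picked index 2: u0 ∈ [-10/297, 79/594)
j=3 picked index 3: u0 ∈ [25/594, 91/594)
j=4 picked index 3: u0 ∈ [-29/594, 37/594)
j=5 picked index 6: u0 ∈ [-1/99, 31/198)
j=6 picked index 6: u0 ∈ [-10/99, 13/198)
j=7 picked index 8: u0 ∈ [1/33, 17/198)
j=8 picked index 9: u0 ∈ [-1/198, 85/594)
j=9 picked index 9: u0 ∈ [-19/198, 31/594)
j=10 picked index 10: u0 ∈ [-23/594, 1/11)
intersection: [25/594, 31/594)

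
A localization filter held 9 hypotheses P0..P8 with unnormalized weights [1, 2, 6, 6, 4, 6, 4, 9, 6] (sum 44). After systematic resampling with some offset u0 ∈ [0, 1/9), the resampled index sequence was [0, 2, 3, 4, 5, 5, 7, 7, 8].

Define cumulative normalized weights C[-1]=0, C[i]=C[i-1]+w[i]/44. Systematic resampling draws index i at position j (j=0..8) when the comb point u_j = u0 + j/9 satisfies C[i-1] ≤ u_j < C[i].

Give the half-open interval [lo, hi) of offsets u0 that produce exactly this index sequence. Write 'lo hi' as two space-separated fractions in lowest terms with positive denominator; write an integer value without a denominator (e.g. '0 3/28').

C = [1/44, 3/44, 9/44, 15/44, 19/44, 25/44, 29/44, 19/22, 1]
j=0 picked index 0: u0 ∈ [0, 1/44)
j=1 picked index 2: u0 ∈ [-17/396, 37/396)
j=2 picked index 3: u0 ∈ [-7/396, 47/396)
j=3 picked index 4: u0 ∈ [1/132, 13/132)
j=4 picked index 5: u0 ∈ [-5/396, 49/396)
j=5 picked index 5: u0 ∈ [-49/396, 5/396)
j=6 picked index 7: u0 ∈ [-1/132, 13/66)
j=7 picked index 7: u0 ∈ [-47/396, 17/198)
j=8 picked index 8: u0 ∈ [-5/198, 1/9)
intersection: [1/132, 5/396)

1/132 5/396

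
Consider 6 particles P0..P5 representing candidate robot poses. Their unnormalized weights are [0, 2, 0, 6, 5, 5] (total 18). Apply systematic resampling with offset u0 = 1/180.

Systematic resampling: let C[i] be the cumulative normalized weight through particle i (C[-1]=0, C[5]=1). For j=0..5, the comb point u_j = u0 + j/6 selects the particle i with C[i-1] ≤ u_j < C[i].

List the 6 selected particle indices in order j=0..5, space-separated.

C = [0, 1/9, 1/9, 4/9, 13/18, 1]
j=0: u_0=1/180 ∈ [0, 1/9) → index 1
j=1: u_1=31/180 ∈ [1/9, 4/9) → index 3
j=2: u_2=61/180 ∈ [1/9, 4/9) → index 3
j=3: u_3=91/180 ∈ [4/9, 13/18) → index 4
j=4: u_4=121/180 ∈ [4/9, 13/18) → index 4
j=5: u_5=151/180 ∈ [13/18, 1) → index 5

1 3 3 4 4 5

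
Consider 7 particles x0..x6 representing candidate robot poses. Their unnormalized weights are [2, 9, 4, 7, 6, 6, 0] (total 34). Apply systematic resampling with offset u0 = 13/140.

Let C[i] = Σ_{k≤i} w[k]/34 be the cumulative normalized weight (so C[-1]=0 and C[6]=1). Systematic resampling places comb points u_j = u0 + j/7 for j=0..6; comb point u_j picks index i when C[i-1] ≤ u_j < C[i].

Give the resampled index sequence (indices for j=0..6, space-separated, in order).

1 1 2 3 4 4 5

C = [1/17, 11/34, 15/34, 11/17, 14/17, 1, 1]
j=0: u_0=13/140 ∈ [1/17, 11/34) → index 1
j=1: u_1=33/140 ∈ [1/17, 11/34) → index 1
j=2: u_2=53/140 ∈ [11/34, 15/34) → index 2
j=3: u_3=73/140 ∈ [15/34, 11/17) → index 3
j=4: u_4=93/140 ∈ [11/17, 14/17) → index 4
j=5: u_5=113/140 ∈ [11/17, 14/17) → index 4
j=6: u_6=19/20 ∈ [14/17, 1) → index 5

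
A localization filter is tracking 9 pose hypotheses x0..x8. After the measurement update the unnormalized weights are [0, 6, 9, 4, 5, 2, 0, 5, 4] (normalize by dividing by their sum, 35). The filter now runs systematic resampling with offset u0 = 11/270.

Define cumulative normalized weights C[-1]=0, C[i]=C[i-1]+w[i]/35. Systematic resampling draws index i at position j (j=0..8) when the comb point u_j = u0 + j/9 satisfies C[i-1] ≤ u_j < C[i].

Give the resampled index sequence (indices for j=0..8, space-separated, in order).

C = [0, 6/35, 3/7, 19/35, 24/35, 26/35, 26/35, 31/35, 1]
j=0: u_0=11/270 ∈ [0, 6/35) → index 1
j=1: u_1=41/270 ∈ [0, 6/35) → index 1
j=2: u_2=71/270 ∈ [6/35, 3/7) → index 2
j=3: u_3=101/270 ∈ [6/35, 3/7) → index 2
j=4: u_4=131/270 ∈ [3/7, 19/35) → index 3
j=5: u_5=161/270 ∈ [19/35, 24/35) → index 4
j=6: u_6=191/270 ∈ [24/35, 26/35) → index 5
j=7: u_7=221/270 ∈ [26/35, 31/35) → index 7
j=8: u_8=251/270 ∈ [31/35, 1) → index 8

1 1 2 2 3 4 5 7 8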